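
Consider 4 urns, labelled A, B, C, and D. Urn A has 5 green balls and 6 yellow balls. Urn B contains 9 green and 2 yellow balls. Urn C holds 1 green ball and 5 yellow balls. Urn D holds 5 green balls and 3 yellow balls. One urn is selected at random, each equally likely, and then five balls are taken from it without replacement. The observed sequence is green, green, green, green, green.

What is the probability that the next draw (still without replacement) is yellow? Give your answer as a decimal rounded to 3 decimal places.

Compute the likelihood of the observed sequence for each case: P(data | urn A) = (5/11)(4/10)(3/9)(2/8)(1/7) = 0.0021645; P(data | urn B) = (9/11)(8/10)(7/9)(6/8)(5/7) = 0.27273; P(data | urn C) = (1/6)(0/5) = 0; P(data | urn D) = (5/8)(4/7)(3/6)(2/5)(1/4) = 0.017857.
Multiplying each by its prior: 1/4 · 0.0021645 = 0.00054113, 1/4 · 0.27273 = 0.068182, 1/4 · 0 = 0, 1/4 · 0.017857 = 0.0044643; these sum to 0.073187.
The posterior is then P(urn A | data) = 0.0073937, P(urn B | data) = 0.93161, P(urn C | data) = 0, P(urn D | data) = 0.060998.
The predictive probability is P(yellow next | data) = (1)(0.0073937) + (1/3)(0.93161) + (1)(0.060998) = 0.37893.

0.379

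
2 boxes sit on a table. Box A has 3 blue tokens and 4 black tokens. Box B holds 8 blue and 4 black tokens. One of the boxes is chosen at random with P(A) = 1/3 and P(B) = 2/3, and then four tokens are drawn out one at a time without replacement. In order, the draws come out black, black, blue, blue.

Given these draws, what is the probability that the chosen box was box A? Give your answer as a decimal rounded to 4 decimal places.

Compute the likelihood of the observed sequence for each case: P(data | box A) = (4/7)(3/6)(3/5)(2/4) = 0.085714; P(data | box B) = (4/12)(3/11)(8/10)(7/9) = 0.056566.
Multiplying each by its prior: 1/3 · 0.085714 = 0.028571, 2/3 · 0.056566 = 0.03771; these sum to 0.066282.
Therefore the posterior P(box A | data) = (0.028571) / (0.066282) = 0.43106.

0.4311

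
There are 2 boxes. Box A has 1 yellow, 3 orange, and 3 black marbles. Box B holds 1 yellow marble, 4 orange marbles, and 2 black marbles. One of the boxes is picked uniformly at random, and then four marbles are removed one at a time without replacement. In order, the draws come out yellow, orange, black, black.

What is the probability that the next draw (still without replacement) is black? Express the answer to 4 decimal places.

Under each hypothesis, the probability of the observed sequence is: P(data | box A) = (1/7)(3/6)(3/5)(2/4) = 3/140; P(data | box B) = (1/7)(4/6)(2/5)(1/4) = 1/105.
Multiplying each by its prior: 1/2 · 3/140 = 3/280, 1/2 · 1/105 = 1/210; these sum to 13/840.
Dividing through by the total gives posterior P(box A | data) = 9/13, P(box B | data) = 4/13.
Averaging over the posterior, P(black next | data) = (1/3)(9/13) + (0)(4/13) = 3/13.

0.2308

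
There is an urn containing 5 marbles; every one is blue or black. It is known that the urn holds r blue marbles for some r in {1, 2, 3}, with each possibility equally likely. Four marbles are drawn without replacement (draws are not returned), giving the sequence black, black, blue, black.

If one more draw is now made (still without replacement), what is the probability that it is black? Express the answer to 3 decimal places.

0.667

The likelihood of the observed sequence under each hypothesis: P(data | r = 1) = (4/5)(3/4)(1/3)(2/2) = 1/5; P(data | r = 2) = (3/5)(2/4)(2/3)(1/2) = 1/10; P(data | r = 3) = (2/5)(1/4)(3/3)(0/2) = 0.
The prior-weighted likelihoods are 1/3 · 1/5 = 1/15, 1/3 · 1/10 = 1/30, 1/3 · 0 = 0; with total 1/10.
Dividing through by the total gives posterior P(r = 1 | data) = 2/3, P(r = 2 | data) = 1/3, P(r = 3 | data) = 0.
The predictive probability is P(black next | data) = (1)(2/3) + (0)(1/3) = 2/3.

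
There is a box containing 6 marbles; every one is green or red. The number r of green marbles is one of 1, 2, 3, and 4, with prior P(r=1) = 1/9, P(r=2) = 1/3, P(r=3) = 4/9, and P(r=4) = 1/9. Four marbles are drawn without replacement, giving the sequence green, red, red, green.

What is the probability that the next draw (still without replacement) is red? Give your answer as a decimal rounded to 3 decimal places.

0.600

Compute the likelihood of the observed sequence for each case: P(data | r = 1) = (1/6)(5/5)(4/4)(0/3) = 0; P(data | r = 2) = (2/6)(4/5)(3/4)(1/3) = 1/15; P(data | r = 3) = (3/6)(3/5)(2/4)(2/3) = 1/10; P(data | r = 4) = (4/6)(2/5)(1/4)(3/3) = 1/15.
Weighting by the prior gives 1/9 · 0 = 0, 1/3 · 1/15 = 1/45, 4/9 · 1/10 = 2/45, 1/9 · 1/15 = 1/135; summing to 2/27.
Dividing through by the total gives posterior P(r = 1 | data) = 0, P(r = 2 | data) = 3/10, P(r = 3 | data) = 3/5, P(r = 4 | data) = 1/10.
The predictive probability is P(red next | data) = (1)(3/10) + (1/2)(3/5) + (0)(1/10) = 3/5.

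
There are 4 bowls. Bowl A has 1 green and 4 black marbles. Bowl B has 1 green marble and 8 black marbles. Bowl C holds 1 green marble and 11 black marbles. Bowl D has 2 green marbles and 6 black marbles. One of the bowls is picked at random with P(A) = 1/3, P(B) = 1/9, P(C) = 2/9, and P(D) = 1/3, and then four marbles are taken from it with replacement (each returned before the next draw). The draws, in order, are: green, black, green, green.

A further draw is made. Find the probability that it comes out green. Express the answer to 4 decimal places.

The likelihood of the observed sequence under each hypothesis: P(data | bowl A) = (1/5)(4/5)(1/5)(1/5) = 0.0064; P(data | bowl B) = (1/9)(8/9)(1/9)(1/9) = 0.0012193; P(data | bowl C) = (1/12)(11/12)(1/12)(1/12) = 0.00053048; P(data | bowl D) = (2/8)(6/8)(2/8)(2/8) = 0.011719.
Weighting by the prior gives 1/3 · 0.0064 = 0.0021333, 1/9 · 0.0012193 = 0.00013548, 2/9 · 0.00053048 = 0.00011788, 1/3 · 0.011719 = 0.0039062; summing to 0.0062929.
The posterior is then P(bowl A | data) = 0.339, P(bowl B | data) = 0.021529, P(bowl C | data) = 0.018733, P(bowl D | data) = 0.62073.
The predictive probability is P(green next | data) = (1/5)(0.339) + (1/9)(0.021529) + (1/12)(0.018733) + (1/4)(0.62073) = 0.22694.

0.2269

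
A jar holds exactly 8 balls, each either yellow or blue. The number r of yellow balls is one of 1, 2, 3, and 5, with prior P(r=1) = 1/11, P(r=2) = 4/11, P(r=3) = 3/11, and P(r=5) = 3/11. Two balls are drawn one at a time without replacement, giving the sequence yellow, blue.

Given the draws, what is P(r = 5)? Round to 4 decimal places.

For each hypothesis, P(data | H) works out to: P(data | r = 1) = (1/8)(7/7) = 1/8; P(data | r = 2) = (2/8)(6/7) = 3/14; P(data | r = 3) = (3/8)(5/7) = 15/56; P(data | r = 5) = (5/8)(3/7) = 15/56.
Multiplying each by its prior: 1/11 · 1/8 = 1/88, 4/11 · 3/14 = 6/77, 3/11 · 15/56 = 45/616, 3/11 · 15/56 = 45/616; these sum to 145/616.
So P(r = 5 | data) = (45/616) / (145/616) = 9/29.

0.3103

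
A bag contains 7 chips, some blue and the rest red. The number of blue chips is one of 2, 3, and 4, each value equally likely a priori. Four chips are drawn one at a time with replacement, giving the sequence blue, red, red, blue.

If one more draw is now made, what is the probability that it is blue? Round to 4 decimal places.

0.4448

The likelihood of the observed sequence under each hypothesis: P(data | r = 2) = (2/7)(5/7)(5/7)(2/7) = 0.041649; P(data | r = 3) = (3/7)(4/7)(4/7)(3/7) = 0.059975; P(data | r = 4) = (4/7)(3/7)(3/7)(4/7) = 0.059975.
Multiplying each by its prior: 1/3 · 0.041649 = 0.013883, 1/3 · 0.059975 = 0.019992, 1/3 · 0.059975 = 0.019992; these sum to 0.053866.
Normalising, the posterior is P(r = 2 | data) = 0.25773, P(r = 3 | data) = 0.37113, P(r = 4 | data) = 0.37113.
So P(blue next | data) = Σ P(blue next | H) P(H | data) = (2/7)(0.25773) + (3/7)(0.37113) + (4/7)(0.37113) = 0.44477.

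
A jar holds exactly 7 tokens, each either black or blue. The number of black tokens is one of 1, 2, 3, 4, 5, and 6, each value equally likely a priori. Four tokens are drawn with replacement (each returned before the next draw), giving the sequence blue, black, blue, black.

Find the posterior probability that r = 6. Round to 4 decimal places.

For each hypothesis, P(data | H) works out to: P(data | r = 1) = (6/7)(1/7)(6/7)(1/7) = 0.014994; P(data | r = 2) = (5/7)(2/7)(5/7)(2/7) = 0.041649; P(data | r = 3) = (4/7)(3/7)(4/7)(3/7) = 0.059975; P(data | r = 4) = (3/7)(4/7)(3/7)(4/7) = 0.059975; P(data | r = 5) = (2/7)(5/7)(2/7)(5/7) = 0.041649; P(data | r = 6) = (1/7)(6/7)(1/7)(6/7) = 0.014994.
Weighting by the prior gives 1/6 · 0.014994 = 0.002499, 1/6 · 0.041649 = 0.0069416, 1/6 · 0.059975 = 0.0099958, 1/6 · 0.059975 = 0.0099958, 1/6 · 0.041649 = 0.0069416, 1/6 · 0.014994 = 0.002499; summing to 0.038873.
So P(r = 6 | data) = (0.002499) / (0.038873) = 0.064286.

0.0643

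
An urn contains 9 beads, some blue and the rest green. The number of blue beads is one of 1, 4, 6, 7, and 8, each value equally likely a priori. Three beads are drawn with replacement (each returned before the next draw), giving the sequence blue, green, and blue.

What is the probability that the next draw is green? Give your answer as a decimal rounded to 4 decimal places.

Under each hypothesis, the probability of the observed sequence is: P(data | r = 1) = (1/9)(8/9)(1/9) = 0.010974; P(data | r = 4) = (4/9)(5/9)(4/9) = 0.10974; P(data | r = 6) = (6/9)(3/9)(6/9) = 0.14815; P(data | r = 7) = (7/9)(2/9)(7/9) = 0.13443; P(data | r = 8) = (8/9)(1/9)(8/9) = 0.087791.
Multiplying each by its prior: 1/5 · 0.010974 = 0.0021948, 1/5 · 0.10974 = 0.021948, 1/5 · 0.14815 = 0.02963, 1/5 · 0.13443 = 0.026886, 1/5 · 0.087791 = 0.017558; summing to 0.098217.
The posterior is then P(r = 1 | data) = 0.022346, P(r = 4 | data) = 0.22346, P(r = 6 | data) = 0.30168, P(r = 7 | data) = 0.27374, P(r = 8 | data) = 0.17877.
Averaging over the posterior, P(green next | data) = (8/9)(0.022346) + (5/9)(0.22346) + (1/3)(0.30168) + (2/9)(0.27374) + (1/9)(0.17877) = 0.32526.

0.3253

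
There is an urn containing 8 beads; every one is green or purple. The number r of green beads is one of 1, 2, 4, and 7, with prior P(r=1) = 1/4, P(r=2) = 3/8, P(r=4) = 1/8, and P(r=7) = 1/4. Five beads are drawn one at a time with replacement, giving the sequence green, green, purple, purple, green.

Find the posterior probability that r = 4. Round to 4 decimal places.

0.3832

For each hypothesis, P(data | H) works out to: P(data | r = 1) = (1/8)(1/8)(7/8)(7/8)(1/8) = 0.0014954; P(data | r = 2) = (2/8)(2/8)(6/8)(6/8)(2/8) = 0.0087891; P(data | r = 4) = (4/8)(4/8)(4/8)(4/8)(4/8) = 0.03125; P(data | r = 7) = (7/8)(7/8)(1/8)(1/8)(7/8) = 0.010468.
Multiplying each by its prior: 1/4 · 0.0014954 = 0.00037384, 3/8 · 0.0087891 = 0.0032959, 1/8 · 0.03125 = 0.0039062, 1/4 · 0.010468 = 0.0026169; summing to 0.010193.
Therefore the posterior P(r = 4 | data) = (0.0039062) / (0.010193) = 0.38323.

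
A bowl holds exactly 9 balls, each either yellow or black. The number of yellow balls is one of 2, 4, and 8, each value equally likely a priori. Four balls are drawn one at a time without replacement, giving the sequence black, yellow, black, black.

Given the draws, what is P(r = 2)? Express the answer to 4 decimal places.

0.6364

For each hypothesis, P(data | H) works out to: P(data | r = 2) = (7/9)(2/8)(6/7)(5/6) = 5/36; P(data | r = 4) = (5/9)(4/8)(4/7)(3/6) = 5/63; P(data | r = 8) = (1/9)(8/8)(0/7) = 0.
Multiplying each by its prior: 1/3 · 5/36 = 5/108, 1/3 · 5/63 = 5/189, 1/3 · 0 = 0; summing to 55/756.
Therefore the posterior P(r = 2 | data) = (5/108) / (55/756) = 7/11.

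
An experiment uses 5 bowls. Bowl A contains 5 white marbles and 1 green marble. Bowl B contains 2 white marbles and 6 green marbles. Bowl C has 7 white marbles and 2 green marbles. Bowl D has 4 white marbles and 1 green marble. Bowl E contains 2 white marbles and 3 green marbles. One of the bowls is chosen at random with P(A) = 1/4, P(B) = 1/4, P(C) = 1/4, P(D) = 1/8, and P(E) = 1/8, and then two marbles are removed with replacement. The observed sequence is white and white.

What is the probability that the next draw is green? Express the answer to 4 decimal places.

0.2322

Compute the likelihood of the observed sequence for each case: P(data | bowl A) = (5/6)(5/6) = 0.69444; P(data | bowl B) = (2/8)(2/8) = 0.0625; P(data | bowl C) = (7/9)(7/9) = 0.60494; P(data | bowl D) = (4/5)(4/5) = 0.64; P(data | bowl E) = (2/5)(2/5) = 0.16.
Multiplying each by its prior: 1/4 · 0.69444 = 0.17361, 1/4 · 0.0625 = 0.015625, 1/4 · 0.60494 = 0.15123, 1/8 · 0.64 = 0.08, 1/8 · 0.16 = 0.02; these sum to 0.44047.
Normalising, the posterior is P(bowl A | data) = 0.39415, P(bowl B | data) = 0.035473, P(bowl C | data) = 0.34335, P(bowl D | data) = 0.18162, P(bowl E | data) = 0.045406.
Averaging over the posterior, P(green next | data) = (1/6)(0.39415) + (3/4)(0.035473) + (2/9)(0.34335) + (1/5)(0.18162) + (3/5)(0.045406) = 0.23216.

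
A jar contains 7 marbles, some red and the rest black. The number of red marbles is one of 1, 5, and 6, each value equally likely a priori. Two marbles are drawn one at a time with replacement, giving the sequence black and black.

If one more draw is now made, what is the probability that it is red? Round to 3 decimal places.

0.216

For each hypothesis, P(data | H) works out to: P(data | r = 1) = (6/7)(6/7) = 36/49; P(data | r = 5) = (2/7)(2/7) = 4/49; P(data | r = 6) = (1/7)(1/7) = 1/49.
Multiplying each by its prior: 1/3 · 36/49 = 12/49, 1/3 · 4/49 = 4/147, 1/3 · 1/49 = 1/147; summing to 41/147.
Normalising, the posterior is P(r = 1 | data) = 36/41, P(r = 5 | data) = 4/41, P(r = 6 | data) = 1/41.
Averaging over the posterior, P(red next | data) = (1/7)(36/41) + (5/7)(4/41) + (6/7)(1/41) = 62/287.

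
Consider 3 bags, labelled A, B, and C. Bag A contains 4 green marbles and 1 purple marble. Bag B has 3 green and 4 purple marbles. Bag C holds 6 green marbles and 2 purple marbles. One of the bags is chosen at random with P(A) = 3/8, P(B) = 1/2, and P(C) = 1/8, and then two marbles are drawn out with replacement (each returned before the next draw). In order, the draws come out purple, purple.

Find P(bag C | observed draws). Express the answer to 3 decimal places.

Under each hypothesis, the probability of the observed sequence is: P(data | bag A) = (1/5)(1/5) = 0.04; P(data | bag B) = (4/7)(4/7) = 0.32653; P(data | bag C) = (2/8)(2/8) = 0.0625.
Multiplying each by its prior: 3/8 · 0.04 = 0.015, 1/2 · 0.32653 = 0.16327, 1/8 · 0.0625 = 0.0078125; summing to 0.18608.
Hence P(bag C | data) = (0.0078125) / (0.18608) = 0.041985.

0.042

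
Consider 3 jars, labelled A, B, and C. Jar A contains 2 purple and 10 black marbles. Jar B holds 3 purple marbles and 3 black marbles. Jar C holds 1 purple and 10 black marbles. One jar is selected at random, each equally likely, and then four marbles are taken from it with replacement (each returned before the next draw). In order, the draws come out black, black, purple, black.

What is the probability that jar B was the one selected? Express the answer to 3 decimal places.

0.275

The likelihood of the observed sequence under each hypothesis: P(data | jar A) = (10/12)(10/12)(2/12)(10/12) = 0.096451; P(data | jar B) = (3/6)(3/6)(3/6)(3/6) = 0.0625; P(data | jar C) = (10/11)(10/11)(1/11)(10/11) = 0.068301.
The prior-weighted likelihoods are 1/3 · 0.096451 = 0.03215, 1/3 · 0.0625 = 0.020833, 1/3 · 0.068301 = 0.022767; summing to 0.075751.
By Bayes' rule, P(jar B | data) = (0.020833) / (0.075751) = 0.27503.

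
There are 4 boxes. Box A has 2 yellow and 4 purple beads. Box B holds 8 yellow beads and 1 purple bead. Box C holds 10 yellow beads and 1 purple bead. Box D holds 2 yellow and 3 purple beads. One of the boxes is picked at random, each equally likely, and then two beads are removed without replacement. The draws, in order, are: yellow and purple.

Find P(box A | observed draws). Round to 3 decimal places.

For each hypothesis, P(data | H) works out to: P(data | box A) = (2/6)(4/5) = 0.26667; P(data | box B) = (8/9)(1/8) = 0.11111; P(data | box C) = (10/11)(1/10) = 0.090909; P(data | box D) = (2/5)(3/4) = 0.3.
The prior-weighted likelihoods are 1/4 · 0.26667 = 0.066667, 1/4 · 0.11111 = 0.027778, 1/4 · 0.090909 = 0.022727, 1/4 · 0.3 = 0.075; summing to 0.19217.
Therefore the posterior P(box A | data) = (0.066667) / (0.19217) = 0.34691.

0.347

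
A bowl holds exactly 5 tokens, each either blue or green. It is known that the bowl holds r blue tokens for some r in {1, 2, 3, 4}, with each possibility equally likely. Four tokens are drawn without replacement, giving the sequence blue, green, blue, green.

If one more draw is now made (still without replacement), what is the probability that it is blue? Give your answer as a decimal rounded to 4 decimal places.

0.5000

Under each hypothesis, the probability of the observed sequence is: P(data | r = 1) = (1/5)(4/4)(0/3) = 0; P(data | r = 2) = (2/5)(3/4)(1/3)(2/2) = 1/10; P(data | r = 3) = (3/5)(2/4)(2/3)(1/2) = 1/10; P(data | r = 4) = (4/5)(1/4)(3/3)(0/2) = 0.
The prior-weighted likelihoods are 1/4 · 0 = 0, 1/4 · 1/10 = 1/40, 1/4 · 1/10 = 1/40, 1/4 · 0 = 0; summing to 1/20.
Normalising, the posterior is P(r = 1 | data) = 0, P(r = 2 | data) = 1/2, P(r = 3 | data) = 1/2, P(r = 4 | data) = 0.
Averaging over the posterior, P(blue next | data) = (0)(1/2) + (1)(1/2) = 1/2.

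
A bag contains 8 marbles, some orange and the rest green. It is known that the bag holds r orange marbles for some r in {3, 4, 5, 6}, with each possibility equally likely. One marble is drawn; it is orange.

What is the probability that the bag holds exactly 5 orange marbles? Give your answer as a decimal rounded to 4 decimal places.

For each hypothesis, P(data | H) works out to: P(data | r = 3) = (3/8) = 3/8; P(data | r = 4) = (4/8) = 1/2; P(data | r = 5) = (5/8) = 5/8; P(data | r = 6) = (6/8) = 3/4.
Weighting by the prior gives 1/4 · 3/8 = 3/32, 1/4 · 1/2 = 1/8, 1/4 · 5/8 = 5/32, 1/4 · 3/4 = 3/16; summing to 9/16.
Hence P(r = 5 | data) = (5/32) / (9/16) = 5/18.

0.2778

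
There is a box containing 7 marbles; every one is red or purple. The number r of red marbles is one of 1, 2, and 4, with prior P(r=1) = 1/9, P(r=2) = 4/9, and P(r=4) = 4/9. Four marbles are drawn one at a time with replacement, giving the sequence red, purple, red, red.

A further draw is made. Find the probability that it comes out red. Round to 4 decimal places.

0.5197

The likelihood of the observed sequence under each hypothesis: P(data | r = 1) = (1/7)(6/7)(1/7)(1/7) = 0.002499; P(data | r = 2) = (2/7)(5/7)(2/7)(2/7) = 0.01666; P(data | r = 4) = (4/7)(3/7)(4/7)(4/7) = 0.079967.
The prior-weighted likelihoods are 1/9 · 0.002499 = 0.00027766, 4/9 · 0.01666 = 0.0074043, 4/9 · 0.079967 = 0.035541; with total 0.043223.
The posterior is then P(r = 1 | data) = 0.006424, P(r = 2 | data) = 0.17131, P(r = 4 | data) = 0.82227.
The predictive probability is P(red next | data) = (1/7)(0.006424) + (2/7)(0.17131) + (4/7)(0.82227) = 0.51973.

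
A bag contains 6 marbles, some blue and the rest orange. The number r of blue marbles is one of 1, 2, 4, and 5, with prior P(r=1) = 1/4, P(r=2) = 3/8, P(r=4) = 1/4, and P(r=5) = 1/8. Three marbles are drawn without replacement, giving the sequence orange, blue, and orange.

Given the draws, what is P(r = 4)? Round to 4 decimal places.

Compute the likelihood of the observed sequence for each case: P(data | r = 1) = (5/6)(1/5)(4/4) = 1/6; P(data | r = 2) = (4/6)(2/5)(3/4) = 1/5; P(data | r = 4) = (2/6)(4/5)(1/4) = 1/15; P(data | r = 5) = (1/6)(5/5)(0/4) = 0.
Weighting by the prior gives 1/4 · 1/6 = 1/24, 3/8 · 1/5 = 3/40, 1/4 · 1/15 = 1/60, 1/8 · 0 = 0; with total 2/15.
By Bayes' rule, P(r = 4 | data) = (1/60) / (2/15) = 1/8.

0.1250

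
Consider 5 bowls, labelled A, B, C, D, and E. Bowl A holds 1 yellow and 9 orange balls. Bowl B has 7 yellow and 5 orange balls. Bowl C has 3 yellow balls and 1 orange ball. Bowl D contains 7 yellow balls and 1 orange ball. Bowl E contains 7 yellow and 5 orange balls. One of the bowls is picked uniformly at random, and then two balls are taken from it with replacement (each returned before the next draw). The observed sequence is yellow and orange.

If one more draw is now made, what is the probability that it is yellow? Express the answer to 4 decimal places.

For each hypothesis, P(data | H) works out to: P(data | bowl A) = (1/10)(9/10) = 0.09; P(data | bowl B) = (7/12)(5/12) = 0.24306; P(data | bowl C) = (3/4)(1/4) = 0.1875; P(data | bowl D) = (7/8)(1/8) = 0.10938; P(data | bowl E) = (7/12)(5/12) = 0.24306.
Multiplying each by its prior: 1/5 · 0.09 = 0.018, 1/5 · 0.24306 = 0.048611, 1/5 · 0.1875 = 0.0375, 1/5 · 0.10938 = 0.021875, 1/5 · 0.24306 = 0.048611; summing to 0.1746.
Normalising, the posterior is P(bowl A | data) = 0.10309, P(bowl B | data) = 0.27842, P(bowl C | data) = 0.21478, P(bowl D | data) = 0.12529, P(bowl E | data) = 0.27842.
The predictive probability is P(yellow next | data) = (1/10)(0.10309) + (7/12)(0.27842) + (3/4)(0.21478) + (7/8)(0.12529) + (7/12)(0.27842) = 0.60584.

0.6058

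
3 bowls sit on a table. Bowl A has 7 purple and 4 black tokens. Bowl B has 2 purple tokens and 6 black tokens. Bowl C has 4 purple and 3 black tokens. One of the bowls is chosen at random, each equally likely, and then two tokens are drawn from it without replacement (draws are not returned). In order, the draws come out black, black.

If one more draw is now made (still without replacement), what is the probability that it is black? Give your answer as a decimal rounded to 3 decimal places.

The likelihood of the observed sequence under each hypothesis: P(data | bowl A) = (4/11)(3/10) = 0.10909; P(data | bowl B) = (6/8)(5/7) = 0.53571; P(data | bowl C) = (3/7)(2/6) = 0.14286.
Weighting by the prior gives 1/3 · 0.10909 = 0.036364, 1/3 · 0.53571 = 0.17857, 1/3 · 0.14286 = 0.047619; summing to 0.26255.
Normalising, the posterior is P(bowl A | data) = 0.1385, P(bowl B | data) = 0.68013, P(bowl C | data) = 0.18137.
Averaging over the posterior, P(black next | data) = (2/9)(0.1385) + (2/3)(0.68013) + (1/5)(0.18137) = 0.52047.

0.520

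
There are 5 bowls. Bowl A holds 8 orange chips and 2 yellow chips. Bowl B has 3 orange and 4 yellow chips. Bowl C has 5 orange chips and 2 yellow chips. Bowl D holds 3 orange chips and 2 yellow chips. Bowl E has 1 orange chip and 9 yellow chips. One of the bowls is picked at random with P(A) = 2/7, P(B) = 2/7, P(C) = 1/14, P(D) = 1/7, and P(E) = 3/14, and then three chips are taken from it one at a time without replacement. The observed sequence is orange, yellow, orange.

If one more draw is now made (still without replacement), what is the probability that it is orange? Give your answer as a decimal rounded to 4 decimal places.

Under each hypothesis, the probability of the observed sequence is: P(data | bowl A) = (8/10)(2/9)(7/8) = 0.15556; P(data | bowl B) = (3/7)(4/6)(2/5) = 0.11429; P(data | bowl C) = (5/7)(2/6)(4/5) = 0.19048; P(data | bowl D) = (3/5)(2/4)(2/3) = 0.2; P(data | bowl E) = (1/10)(9/9)(0/8) = 0.
Weighting by the prior gives 2/7 · 0.15556 = 0.044444, 2/7 · 0.11429 = 0.032653, 1/14 · 0.19048 = 0.013605, 1/7 · 0.2 = 0.028571, 3/14 · 0 = 0; these sum to 0.11927.
Normalising, the posterior is P(bowl A | data) = 0.37262, P(bowl B | data) = 0.27376, P(bowl C | data) = 0.11407, P(bowl D | data) = 0.23954, P(bowl E | data) = 0.
Averaging over the posterior, P(orange next | data) = (6/7)(0.37262) + (1/4)(0.27376) + (3/4)(0.11407) + (1/2)(0.23954) = 0.59316.

0.5932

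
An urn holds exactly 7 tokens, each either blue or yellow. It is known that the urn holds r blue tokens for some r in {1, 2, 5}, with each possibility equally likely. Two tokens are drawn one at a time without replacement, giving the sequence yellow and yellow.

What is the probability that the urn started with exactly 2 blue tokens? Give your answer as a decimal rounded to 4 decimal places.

0.3846

For each hypothesis, P(data | H) works out to: P(data | r = 1) = (6/7)(5/6) = 5/7; P(data | r = 2) = (5/7)(4/6) = 10/21; P(data | r = 5) = (2/7)(1/6) = 1/21.
Weighting by the prior gives 1/3 · 5/7 = 5/21, 1/3 · 10/21 = 10/63, 1/3 · 1/21 = 1/63; with total 26/63.
So P(r = 2 | data) = (10/63) / (26/63) = 5/13.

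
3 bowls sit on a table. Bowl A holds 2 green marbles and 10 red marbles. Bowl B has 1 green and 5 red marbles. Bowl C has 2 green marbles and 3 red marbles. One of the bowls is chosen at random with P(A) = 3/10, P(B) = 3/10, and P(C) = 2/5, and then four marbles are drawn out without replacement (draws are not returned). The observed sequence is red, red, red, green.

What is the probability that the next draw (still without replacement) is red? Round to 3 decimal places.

0.647

Compute the likelihood of the observed sequence for each case: P(data | bowl A) = (10/12)(9/11)(8/10)(2/9) = 0.12121; P(data | bowl B) = (5/6)(4/5)(3/4)(1/3) = 0.16667; P(data | bowl C) = (3/5)(2/4)(1/3)(2/2) = 0.1.
The prior-weighted likelihoods are 3/10 · 0.12121 = 0.036364, 3/10 · 0.16667 = 0.05, 2/5 · 0.1 = 0.04; these sum to 0.12636.
Normalising, the posterior is P(bowl A | data) = 0.28777, P(bowl B | data) = 0.39568, P(bowl C | data) = 0.31655.
Averaging over the posterior, P(red next | data) = (7/8)(0.28777) + (1)(0.39568) + (0)(0.31655) = 0.64748.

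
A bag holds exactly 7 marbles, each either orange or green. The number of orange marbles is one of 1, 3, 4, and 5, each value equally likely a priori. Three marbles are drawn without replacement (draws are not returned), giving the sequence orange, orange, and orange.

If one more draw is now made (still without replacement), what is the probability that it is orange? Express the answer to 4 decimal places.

Under each hypothesis, the probability of the observed sequence is: P(data | r = 1) = (1/7)(0/6) = 0; P(data | r = 3) = (3/7)(2/6)(1/5) = 1/35; P(data | r = 4) = (4/7)(3/6)(2/5) = 4/35; P(data | r = 5) = (5/7)(4/6)(3/5) = 2/7.
Weighting by the prior gives 1/4 · 0 = 0, 1/4 · 1/35 = 1/140, 1/4 · 4/35 = 1/35, 1/4 · 2/7 = 1/14; with total 3/28.
Dividing through by the total gives posterior P(r = 1 | data) = 0, P(r = 3 | data) = 1/15, P(r = 4 | data) = 4/15, P(r = 5 | data) = 2/3.
The predictive probability is P(orange next | data) = (0)(1/15) + (1/4)(4/15) + (1/2)(2/3) = 2/5.

0.4000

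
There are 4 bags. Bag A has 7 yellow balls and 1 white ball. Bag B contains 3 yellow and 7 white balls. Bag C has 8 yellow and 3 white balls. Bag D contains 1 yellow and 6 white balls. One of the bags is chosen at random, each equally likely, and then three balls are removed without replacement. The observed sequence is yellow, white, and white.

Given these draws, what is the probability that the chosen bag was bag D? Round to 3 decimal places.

Compute the likelihood of the observed sequence for each case: P(data | bag A) = (7/8)(1/7)(0/6) = 0; P(data | bag B) = (3/10)(7/9)(6/8) = 0.175; P(data | bag C) = (8/11)(3/10)(2/9) = 0.048485; P(data | bag D) = (1/7)(6/6)(5/5) = 0.14286.
The prior-weighted likelihoods are 1/4 · 0 = 0, 1/4 · 0.175 = 0.04375, 1/4 · 0.048485 = 0.012121, 1/4 · 0.14286 = 0.035714; summing to 0.091585.
By Bayes' rule, P(bag D | data) = (0.035714) / (0.091585) = 0.38996.

0.390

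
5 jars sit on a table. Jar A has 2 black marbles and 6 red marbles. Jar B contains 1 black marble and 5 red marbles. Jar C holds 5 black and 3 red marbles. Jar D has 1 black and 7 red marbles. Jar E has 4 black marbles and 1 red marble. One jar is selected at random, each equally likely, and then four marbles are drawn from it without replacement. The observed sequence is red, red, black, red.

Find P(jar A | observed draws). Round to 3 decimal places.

0.316

For each hypothesis, P(data | H) works out to: P(data | jar A) = (6/8)(5/7)(2/6)(4/5) = 1/7; P(data | jar B) = (5/6)(4/5)(1/4)(3/3) = 1/6; P(data | jar C) = (3/8)(2/7)(5/6)(1/5) = 1/56; P(data | jar D) = (7/8)(6/7)(1/6)(5/5) = 1/8; P(data | jar E) = (1/5)(0/4) = 0.
The prior-weighted likelihoods are 1/5 · 1/7 = 1/35, 1/5 · 1/6 = 1/30, 1/5 · 1/56 = 1/280, 1/5 · 1/8 = 1/40, 1/5 · 0 = 0; summing to 19/210.
By Bayes' rule, P(jar A | data) = (1/35) / (19/210) = 6/19.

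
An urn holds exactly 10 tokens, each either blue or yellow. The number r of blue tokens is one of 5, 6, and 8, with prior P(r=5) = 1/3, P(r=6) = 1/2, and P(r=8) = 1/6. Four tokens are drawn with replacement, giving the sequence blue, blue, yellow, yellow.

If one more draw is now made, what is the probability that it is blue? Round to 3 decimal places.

The likelihood of the observed sequence under each hypothesis: P(data | r = 5) = (5/10)(5/10)(5/10)(5/10) = 0.0625; P(data | r = 6) = (6/10)(6/10)(4/10)(4/10) = 0.0576; P(data | r = 8) = (8/10)(8/10)(2/10)(2/10) = 0.0256.
Weighting by the prior gives 1/3 · 0.0625 = 0.020833, 1/2 · 0.0576 = 0.0288, 1/6 · 0.0256 = 0.0042667; with total 0.0539.
The posterior is then P(r = 5 | data) = 0.38652, P(r = 6 | data) = 0.53432, P(r = 8 | data) = 0.079159.
The predictive probability is P(blue next | data) = (1/2)(0.38652) + (3/5)(0.53432) + (4/5)(0.079159) = 0.57718.

0.577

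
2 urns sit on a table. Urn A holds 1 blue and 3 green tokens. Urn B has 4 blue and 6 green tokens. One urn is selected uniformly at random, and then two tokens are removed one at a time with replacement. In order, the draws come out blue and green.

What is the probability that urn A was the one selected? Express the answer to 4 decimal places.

0.4386

The likelihood of the observed sequence under each hypothesis: P(data | urn A) = (1/4)(3/4) = 3/16; P(data | urn B) = (4/10)(6/10) = 6/25.
Weighting by the prior gives 1/2 · 3/16 = 3/32, 1/2 · 6/25 = 3/25; summing to 171/800.
By Bayes' rule, P(urn A | data) = (3/32) / (171/800) = 25/57.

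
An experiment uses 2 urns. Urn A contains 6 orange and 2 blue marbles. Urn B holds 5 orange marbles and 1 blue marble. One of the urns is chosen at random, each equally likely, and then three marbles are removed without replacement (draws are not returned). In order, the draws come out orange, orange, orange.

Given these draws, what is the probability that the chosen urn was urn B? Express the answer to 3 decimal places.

0.583

For each hypothesis, P(data | H) works out to: P(data | urn A) = (6/8)(5/7)(4/6) = 5/14; P(data | urn B) = (5/6)(4/5)(3/4) = 1/2.
The prior-weighted likelihoods are 1/2 · 5/14 = 5/28, 1/2 · 1/2 = 1/4; summing to 3/7.
By Bayes' rule, P(urn B | data) = (1/4) / (3/7) = 7/12.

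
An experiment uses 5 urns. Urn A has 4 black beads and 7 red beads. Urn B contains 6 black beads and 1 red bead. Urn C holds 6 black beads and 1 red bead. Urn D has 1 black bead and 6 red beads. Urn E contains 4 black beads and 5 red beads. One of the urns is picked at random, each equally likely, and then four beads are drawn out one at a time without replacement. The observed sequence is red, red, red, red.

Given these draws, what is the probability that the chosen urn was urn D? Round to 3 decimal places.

The likelihood of the observed sequence under each hypothesis: P(data | urn A) = (7/11)(6/10)(5/9)(4/8) = 0.10606; P(data | urn B) = (1/7)(0/6) = 0; P(data | urn C) = (1/7)(0/6) = 0; P(data | urn D) = (6/7)(5/6)(4/5)(3/4) = 0.42857; P(data | urn E) = (5/9)(4/8)(3/7)(2/6) = 0.039683.
Weighting by the prior gives 1/5 · 0.10606 = 0.021212, 1/5 · 0 = 0, 1/5 · 0 = 0, 1/5 · 0.42857 = 0.085714, 1/5 · 0.039683 = 0.0079365; summing to 0.11486.
By Bayes' rule, P(urn D | data) = (0.085714) / (0.11486) = 0.74623.

0.746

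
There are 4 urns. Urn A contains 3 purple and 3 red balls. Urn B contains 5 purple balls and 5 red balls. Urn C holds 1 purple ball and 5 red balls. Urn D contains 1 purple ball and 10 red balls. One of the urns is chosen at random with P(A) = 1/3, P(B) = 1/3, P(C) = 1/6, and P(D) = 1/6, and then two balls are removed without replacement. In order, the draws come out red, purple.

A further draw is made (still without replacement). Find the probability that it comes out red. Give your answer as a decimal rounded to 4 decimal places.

Under each hypothesis, the probability of the observed sequence is: P(data | urn A) = (3/6)(3/5) = 0.3; P(data | urn B) = (5/10)(5/9) = 0.27778; P(data | urn C) = (5/6)(1/5) = 0.16667; P(data | urn D) = (10/11)(1/10) = 0.090909.
Multiplying each by its prior: 1/3 · 0.3 = 0.1, 1/3 · 0.27778 = 0.092593, 1/6 · 0.16667 = 0.027778, 1/6 · 0.090909 = 0.015152; these sum to 0.23552.
Normalising, the posterior is P(urn A | data) = 0.42459, P(urn B | data) = 0.39314, P(urn C | data) = 0.11794, P(urn D | data) = 0.064332.
So P(red next | data) = Σ P(red next | H) P(H | data) = (1/2)(0.42459) + (1/2)(0.39314) + (1)(0.11794) + (1)(0.064332) = 0.59114.

0.5911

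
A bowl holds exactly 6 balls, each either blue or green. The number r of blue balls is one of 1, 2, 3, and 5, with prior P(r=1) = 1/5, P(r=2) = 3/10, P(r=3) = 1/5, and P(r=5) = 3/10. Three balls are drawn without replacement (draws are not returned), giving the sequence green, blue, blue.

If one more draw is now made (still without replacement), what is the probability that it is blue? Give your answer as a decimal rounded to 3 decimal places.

The likelihood of the observed sequence under each hypothesis: P(data | r = 1) = (5/6)(1/5)(0/4) = 0; P(data | r = 2) = (4/6)(2/5)(1/4) = 1/15; P(data | r = 3) = (3/6)(3/5)(2/4) = 3/20; P(data | r = 5) = (1/6)(5/5)(4/4) = 1/6.
Weighting by the prior gives 1/5 · 0 = 0, 3/10 · 1/15 = 1/50, 1/5 · 3/20 = 3/100, 3/10 · 1/6 = 1/20; with total 1/10.
Normalising, the posterior is P(r = 1 | data) = 0, P(r = 2 | data) = 1/5, P(r = 3 | data) = 3/10, P(r = 5 | data) = 1/2.
So P(blue next | data) = Σ P(blue next | H) P(H | data) = (0)(1/5) + (1/3)(3/10) + (1)(1/2) = 3/5.

0.600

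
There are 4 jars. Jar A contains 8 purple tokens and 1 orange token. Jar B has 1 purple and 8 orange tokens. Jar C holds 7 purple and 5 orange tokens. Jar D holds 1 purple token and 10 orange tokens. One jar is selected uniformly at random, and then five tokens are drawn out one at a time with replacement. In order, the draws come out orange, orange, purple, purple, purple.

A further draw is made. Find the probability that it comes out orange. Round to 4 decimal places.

The likelihood of the observed sequence under each hypothesis: P(data | jar A) = (1/9)(1/9)(8/9)(8/9)(8/9) = 0.0086708; P(data | jar B) = (8/9)(8/9)(1/9)(1/9)(1/9) = 0.0010838; P(data | jar C) = (5/12)(5/12)(7/12)(7/12)(7/12) = 0.034461; P(data | jar D) = (10/11)(10/11)(1/11)(1/11)(1/11) = 0.00062092.
Weighting by the prior gives 1/4 · 0.0086708 = 0.0021677, 1/4 · 0.0010838 = 0.00027096, 1/4 · 0.034461 = 0.0086153, 1/4 · 0.00062092 = 0.00015523; these sum to 0.011209.
Dividing through by the total gives posterior P(jar A | data) = 0.19339, P(jar B | data) = 0.024173, P(jar C | data) = 0.76859, P(jar D | data) = 0.013849.
So P(orange next | data) = Σ P(orange next | H) P(H | data) = (1/9)(0.19339) + (8/9)(0.024173) + (5/12)(0.76859) + (10/11)(0.013849) = 0.37581.

0.3758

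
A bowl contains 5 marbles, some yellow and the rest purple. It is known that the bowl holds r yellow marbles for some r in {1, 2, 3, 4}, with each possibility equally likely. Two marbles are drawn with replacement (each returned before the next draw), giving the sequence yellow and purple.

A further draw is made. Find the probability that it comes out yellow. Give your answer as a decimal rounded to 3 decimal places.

Compute the likelihood of the observed sequence for each case: P(data | r = 1) = (1/5)(4/5) = 4/25; P(data | r = 2) = (2/5)(3/5) = 6/25; P(data | r = 3) = (3/5)(2/5) = 6/25; P(data | r = 4) = (4/5)(1/5) = 4/25.
Weighting by the prior gives 1/4 · 4/25 = 1/25, 1/4 · 6/25 = 3/50, 1/4 · 6/25 = 3/50, 1/4 · 4/25 = 1/25; with total 1/5.
The posterior is then P(r = 1 | data) = 1/5, P(r = 2 | data) = 3/10, P(r = 3 | data) = 3/10, P(r = 4 | data) = 1/5.
The predictive probability is P(yellow next | data) = (1/5)(1/5) + (2/5)(3/10) + (3/5)(3/10) + (4/5)(1/5) = 1/2.

0.500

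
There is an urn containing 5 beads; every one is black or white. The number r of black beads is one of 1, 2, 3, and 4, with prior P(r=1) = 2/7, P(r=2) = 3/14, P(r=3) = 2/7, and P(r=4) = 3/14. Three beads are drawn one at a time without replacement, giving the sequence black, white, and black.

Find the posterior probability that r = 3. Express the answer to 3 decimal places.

Compute the likelihood of the observed sequence for each case: P(data | r = 1) = (1/5)(4/4)(0/3) = 0; P(data | r = 2) = (2/5)(3/4)(1/3) = 1/10; P(data | r = 3) = (3/5)(2/4)(2/3) = 1/5; P(data | r = 4) = (4/5)(1/4)(3/3) = 1/5.
Weighting by the prior gives 2/7 · 0 = 0, 3/14 · 1/10 = 3/140, 2/7 · 1/5 = 2/35, 3/14 · 1/5 = 3/70; with total 17/140.
By Bayes' rule, P(r = 3 | data) = (2/35) / (17/140) = 8/17.

0.471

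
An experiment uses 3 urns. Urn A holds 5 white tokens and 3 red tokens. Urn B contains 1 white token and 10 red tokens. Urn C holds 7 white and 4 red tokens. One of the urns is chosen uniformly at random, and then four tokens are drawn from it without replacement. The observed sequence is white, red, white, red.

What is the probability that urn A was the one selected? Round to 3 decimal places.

Compute the likelihood of the observed sequence for each case: P(data | urn A) = (5/8)(3/7)(4/6)(2/5) = 0.071429; P(data | urn B) = (1/11)(10/10)(0/9) = 0; P(data | urn C) = (7/11)(4/10)(6/9)(3/8) = 0.063636.
Weighting by the prior gives 1/3 · 0.071429 = 0.02381, 1/3 · 0 = 0, 1/3 · 0.063636 = 0.021212; with total 0.045022.
So P(urn A | data) = (0.02381) / (0.045022) = 0.52885.

0.529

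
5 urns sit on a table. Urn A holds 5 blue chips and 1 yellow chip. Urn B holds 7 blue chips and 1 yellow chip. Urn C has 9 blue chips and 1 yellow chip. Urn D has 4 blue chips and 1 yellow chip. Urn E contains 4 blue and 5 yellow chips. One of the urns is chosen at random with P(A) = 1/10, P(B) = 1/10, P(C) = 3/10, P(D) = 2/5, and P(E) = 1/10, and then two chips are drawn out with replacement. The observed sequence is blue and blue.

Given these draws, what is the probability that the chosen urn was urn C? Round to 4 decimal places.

For each hypothesis, P(data | H) works out to: P(data | urn A) = (5/6)(5/6) = 0.69444; P(data | urn B) = (7/8)(7/8) = 0.76562; P(data | urn C) = (9/10)(9/10) = 0.81; P(data | urn D) = (4/5)(4/5) = 0.64; P(data | urn E) = (4/9)(4/9) = 0.19753.
The prior-weighted likelihoods are 1/10 · 0.69444 = 0.069444, 1/10 · 0.76562 = 0.076563, 3/10 · 0.81 = 0.243, 2/5 · 0.64 = 0.256, 1/10 · 0.19753 = 0.019753; with total 0.66476.
Therefore the posterior P(urn C | data) = (0.243) / (0.66476) = 0.36555.

0.3655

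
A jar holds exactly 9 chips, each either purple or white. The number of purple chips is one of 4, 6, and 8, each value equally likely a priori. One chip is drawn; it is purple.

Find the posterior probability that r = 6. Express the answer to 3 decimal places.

The likelihood of this draw under each hypothesis: P(data | r = 4) = (4/9) = 4/9; P(data | r = 6) = (6/9) = 2/3; P(data | r = 8) = (8/9) = 8/9.
Weighting by the prior gives 1/3 · 4/9 = 4/27, 1/3 · 2/3 = 2/9, 1/3 · 8/9 = 8/27; these sum to 2/3.
So P(r = 6 | data) = (2/9) / (2/3) = 1/3.

0.333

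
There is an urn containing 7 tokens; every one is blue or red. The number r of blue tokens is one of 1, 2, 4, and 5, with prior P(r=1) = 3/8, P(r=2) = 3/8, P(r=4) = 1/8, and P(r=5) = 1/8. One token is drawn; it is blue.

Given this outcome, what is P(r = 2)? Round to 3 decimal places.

Under each hypothesis, the probability of this draw is: P(data | r = 1) = (1/7) = 1/7; P(data | r = 2) = (2/7) = 2/7; P(data | r = 4) = (4/7) = 4/7; P(data | r = 5) = (5/7) = 5/7.
The prior-weighted likelihoods are 3/8 · 1/7 = 3/56, 3/8 · 2/7 = 3/28, 1/8 · 4/7 = 1/14, 1/8 · 5/7 = 5/56; with total 9/28.
By Bayes' rule, P(r = 2 | data) = (3/28) / (9/28) = 1/3.

0.333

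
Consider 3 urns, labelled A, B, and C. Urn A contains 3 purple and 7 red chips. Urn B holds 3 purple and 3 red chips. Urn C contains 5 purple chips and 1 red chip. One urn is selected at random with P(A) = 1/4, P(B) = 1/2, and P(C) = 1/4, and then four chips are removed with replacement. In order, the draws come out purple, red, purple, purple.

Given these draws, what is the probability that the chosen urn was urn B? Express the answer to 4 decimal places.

For each hypothesis, P(data | H) works out to: P(data | urn A) = (3/10)(7/10)(3/10)(3/10) = 0.0189; P(data | urn B) = (3/6)(3/6)(3/6)(3/6) = 0.0625; P(data | urn C) = (5/6)(1/6)(5/6)(5/6) = 0.096451.
Weighting by the prior gives 1/4 · 0.0189 = 0.004725, 1/2 · 0.0625 = 0.03125, 1/4 · 0.096451 = 0.024113; these sum to 0.060088.
So P(urn B | data) = (0.03125) / (0.060088) = 0.52007.

0.5201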